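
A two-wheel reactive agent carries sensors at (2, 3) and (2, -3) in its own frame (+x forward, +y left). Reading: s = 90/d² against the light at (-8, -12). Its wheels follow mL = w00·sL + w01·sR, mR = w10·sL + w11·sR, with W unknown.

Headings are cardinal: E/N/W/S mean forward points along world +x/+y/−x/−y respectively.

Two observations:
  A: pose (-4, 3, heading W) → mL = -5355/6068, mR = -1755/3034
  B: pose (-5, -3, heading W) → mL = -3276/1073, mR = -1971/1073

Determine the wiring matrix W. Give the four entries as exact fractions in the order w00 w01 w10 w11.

-1 -1 -1/2 -1

obs A: pose=(-4,3,W) → sL=45/74, sR=45/164, mL=-5355/6068, mR=-1755/3034
obs B: pose=(-5,-3,W) → sL=90/37, sR=18/29, mL=-3276/1073, mR=-1971/1073
sensor matrix S = [[45/74, 45/164], [90/37, 18/29]]; det S = -25515/87986
solve [mL_A; mL_B] = S·[w00; w01] and [mR_A; mR_B] = S·[w10; w11]:
  w00 = -1, w01 = -1, w10 = -1/2, w11 = -1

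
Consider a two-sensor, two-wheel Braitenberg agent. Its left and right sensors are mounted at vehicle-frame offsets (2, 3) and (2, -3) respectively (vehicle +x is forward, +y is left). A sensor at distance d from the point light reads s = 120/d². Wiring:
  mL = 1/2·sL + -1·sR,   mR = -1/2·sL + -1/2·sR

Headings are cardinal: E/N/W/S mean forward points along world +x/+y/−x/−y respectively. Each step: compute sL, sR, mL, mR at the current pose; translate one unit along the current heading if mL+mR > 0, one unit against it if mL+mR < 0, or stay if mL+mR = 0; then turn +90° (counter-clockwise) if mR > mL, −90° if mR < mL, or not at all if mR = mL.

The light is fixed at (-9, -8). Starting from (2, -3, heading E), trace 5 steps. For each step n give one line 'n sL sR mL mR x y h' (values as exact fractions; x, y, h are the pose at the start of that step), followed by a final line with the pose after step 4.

0 120/233 120/173 -17580/40309 -24360/40309 2 -3 E
1 60/89 60/29 -4470/2581 -3540/2581 1 -3 S
2 8/15 40/51 -44/85 -56/85 1 -2 E
3 3/4 30/13 -201/104 -159/104 0 -2 S
4 120/221 120/137 -18300/30277 -21480/30277 0 -1 E
final -1 -1 S

n=0: pose=(2,-3,E); sL=120/233, sR=120/173; mL=-17580/40309, mR=-24360/40309; mL+mR=-180/173 → advance -1; mR−mL=-6780/40309 → turn -1·90°
n=1: pose=(1,-3,S); sL=60/89, sR=60/29; mL=-4470/2581, mR=-3540/2581; mL+mR=-90/29 → advance -1; mR−mL=930/2581 → turn +1·90°
n=2: pose=(1,-2,E); sL=8/15, sR=40/51; mL=-44/85, mR=-56/85; mL+mR=-20/17 → advance -1; mR−mL=-12/85 → turn -1·90°
n=3: pose=(0,-2,S); sL=3/4, sR=30/13; mL=-201/104, mR=-159/104; mL+mR=-45/13 → advance -1; mR−mL=21/52 → turn +1·90°
n=4: pose=(0,-1,E); sL=120/221, sR=120/137; mL=-18300/30277, mR=-21480/30277; mL+mR=-180/137 → advance -1; mR−mL=-3180/30277 → turn -1·90°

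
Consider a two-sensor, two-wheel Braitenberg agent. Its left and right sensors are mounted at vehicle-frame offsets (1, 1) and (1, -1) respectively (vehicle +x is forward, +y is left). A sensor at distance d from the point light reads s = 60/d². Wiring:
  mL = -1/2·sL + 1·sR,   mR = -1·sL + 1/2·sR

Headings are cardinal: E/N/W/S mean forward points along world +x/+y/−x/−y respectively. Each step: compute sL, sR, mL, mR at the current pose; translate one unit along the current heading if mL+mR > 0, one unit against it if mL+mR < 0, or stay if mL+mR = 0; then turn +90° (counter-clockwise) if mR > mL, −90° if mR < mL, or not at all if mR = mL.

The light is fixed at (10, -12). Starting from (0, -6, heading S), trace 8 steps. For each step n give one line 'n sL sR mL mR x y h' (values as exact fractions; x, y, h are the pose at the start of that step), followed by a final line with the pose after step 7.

n=0: pose=(0,-6,S); sL=30/53, sR=30/73; mL=495/3869, mR=-1395/3869; mL+mR=-900/3869 → advance -1; mR−mL=-1890/3869 → turn -1·90°
n=1: pose=(0,-5,W); sL=60/157, sR=12/37; mL=774/5809, mR=-1278/5809; mL+mR=-504/5809 → advance -1; mR−mL=-2052/5809 → turn -1·90°
n=2: pose=(1,-5,N); sL=15/41, sR=15/32; mL=375/1312, mR=-345/2624; mL+mR=405/2624 → advance +1; mR−mL=-1095/2624 → turn -1·90°
n=3: pose=(1,-4,E); sL=12/29, sR=60/113; mL=1062/3277, mR=-486/3277; mL+mR=576/3277 → advance +1; mR−mL=-1548/3277 → turn -1·90°
n=4: pose=(2,-4,S); sL=30/49, sR=6/13; mL=99/637, mR=-243/637; mL+mR=-144/637 → advance -1; mR−mL=-342/637 → turn -1·90°
n=5: pose=(2,-3,W); sL=12/29, sR=60/181; mL=654/5249, mR=-1302/5249; mL+mR=-648/5249 → advance -1; mR−mL=-1956/5249 → turn -1·90°
n=6: pose=(3,-3,N); sL=15/41, sR=15/34; mL=180/697, mR=-405/2788; mL+mR=315/2788 → advance +1; mR−mL=-1125/2788 → turn -1·90°
n=7: pose=(3,-2,E); sL=60/157, sR=20/39; mL=1970/6123, mR=-770/6123; mL+mR=400/2041 → advance +1; mR−mL=-2740/6123 → turn -1·90°

0 30/53 30/73 495/3869 -1395/3869 0 -6 S
1 60/157 12/37 774/5809 -1278/5809 0 -5 W
2 15/41 15/32 375/1312 -345/2624 1 -5 N
3 12/29 60/113 1062/3277 -486/3277 1 -4 E
4 30/49 6/13 99/637 -243/637 2 -4 S
5 12/29 60/181 654/5249 -1302/5249 2 -3 W
6 15/41 15/34 180/697 -405/2788 3 -3 N
7 60/157 20/39 1970/6123 -770/6123 3 -2 E
final 4 -2 S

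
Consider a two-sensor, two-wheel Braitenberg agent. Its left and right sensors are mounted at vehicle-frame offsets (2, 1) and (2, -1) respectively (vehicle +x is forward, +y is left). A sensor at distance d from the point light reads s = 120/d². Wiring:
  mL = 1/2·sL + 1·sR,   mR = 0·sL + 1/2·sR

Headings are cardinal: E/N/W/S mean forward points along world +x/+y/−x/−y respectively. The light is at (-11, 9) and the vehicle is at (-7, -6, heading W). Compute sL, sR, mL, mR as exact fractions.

6/13 3/5 54/65 3/10

left sensor world pos  = (-9, -7); dL² = 260
right sensor world pos = (-9, -5); dR² = 200
sL = 120/260 = 6/13
sR = 120/200 = 3/5
mL = 1/2·sL + 1·sR = 54/65
mR = 0·sL + 1/2·sR = 3/10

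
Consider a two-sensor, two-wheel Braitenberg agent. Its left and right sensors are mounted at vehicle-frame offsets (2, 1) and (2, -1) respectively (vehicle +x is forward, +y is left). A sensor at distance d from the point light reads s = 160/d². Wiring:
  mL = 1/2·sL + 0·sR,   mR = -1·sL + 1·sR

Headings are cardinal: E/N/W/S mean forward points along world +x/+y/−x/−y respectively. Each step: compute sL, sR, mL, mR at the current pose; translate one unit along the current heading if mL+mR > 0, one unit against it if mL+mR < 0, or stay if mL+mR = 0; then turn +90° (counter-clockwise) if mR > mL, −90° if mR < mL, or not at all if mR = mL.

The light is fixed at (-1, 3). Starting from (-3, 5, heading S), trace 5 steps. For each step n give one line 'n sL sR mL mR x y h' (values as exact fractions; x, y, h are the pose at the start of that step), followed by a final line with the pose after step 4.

n=0: pose=(-3,5,S); sL=160, sR=160/9; mL=80, mR=-1280/9; mL+mR=-560/9 → advance -1; mR−mL=-2000/9 → turn -1·90°
n=1: pose=(-3,6,W); sL=8, sR=5; mL=4, mR=-3; mL+mR=1 → advance +1; mR−mL=-7 → turn -1·90°
n=2: pose=(-4,6,N); sL=160/41, sR=160/29; mL=80/41, mR=1920/1189; mL+mR=4240/1189 → advance +1; mR−mL=-400/1189 → turn -1·90°
n=3: pose=(-4,7,E); sL=80/13, sR=16; mL=40/13, mR=128/13; mL+mR=168/13 → advance +1; mR−mL=88/13 → turn +1·90°
n=4: pose=(-3,7,N); sL=32/9, sR=160/37; mL=16/9, mR=256/333; mL+mR=848/333 → advance +1; mR−mL=-112/111 → turn -1·90°

0 160 160/9 80 -1280/9 -3 5 S
1 8 5 4 -3 -3 6 W
2 160/41 160/29 80/41 1920/1189 -4 6 N
3 80/13 16 40/13 128/13 -4 7 E
4 32/9 160/37 16/9 256/333 -3 7 N
final -3 8 E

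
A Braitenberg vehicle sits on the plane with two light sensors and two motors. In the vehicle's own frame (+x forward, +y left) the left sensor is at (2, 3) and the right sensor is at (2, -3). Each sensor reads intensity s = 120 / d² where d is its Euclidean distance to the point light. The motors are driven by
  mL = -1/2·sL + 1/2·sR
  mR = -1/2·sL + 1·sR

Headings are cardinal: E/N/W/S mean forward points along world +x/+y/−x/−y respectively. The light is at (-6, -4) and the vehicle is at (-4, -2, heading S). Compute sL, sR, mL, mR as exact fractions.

left sensor world pos  = (-1, -4); dL² = 25
right sensor world pos = (-7, -4); dR² = 1
sL = 120/25 = 24/5
sR = 120/1 = 120
mL = -1/2·sL + 1/2·sR = 288/5
mR = -1/2·sL + 1·sR = 588/5

24/5 120 288/5 588/5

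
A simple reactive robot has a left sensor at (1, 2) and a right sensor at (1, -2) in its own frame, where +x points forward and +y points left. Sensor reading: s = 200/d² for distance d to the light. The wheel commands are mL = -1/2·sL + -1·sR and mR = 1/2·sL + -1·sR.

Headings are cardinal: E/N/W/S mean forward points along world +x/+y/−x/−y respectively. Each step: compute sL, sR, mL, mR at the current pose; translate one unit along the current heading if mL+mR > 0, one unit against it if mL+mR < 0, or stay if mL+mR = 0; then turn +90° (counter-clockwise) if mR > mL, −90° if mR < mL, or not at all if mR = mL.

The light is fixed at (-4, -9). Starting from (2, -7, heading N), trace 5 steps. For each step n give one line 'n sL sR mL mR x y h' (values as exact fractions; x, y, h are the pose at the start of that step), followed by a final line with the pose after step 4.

0 8 200/73 -492/73 92/73 2 -7 N
1 100/13 100/17 -2150/221 -450/221 2 -8 W
2 200/81 8 -748/81 -548/81 3 -8 S
3 5/2 25/8 -35/8 -15/8 3 -7 E
4 8 200/73 -492/73 92/73 2 -7 N
final 2 -8 W

n=0: pose=(2,-7,N); sL=8, sR=200/73; mL=-492/73, mR=92/73; mL+mR=-400/73 → advance -1; mR−mL=8 → turn +1·90°
n=1: pose=(2,-8,W); sL=100/13, sR=100/17; mL=-2150/221, mR=-450/221; mL+mR=-200/17 → advance -1; mR−mL=100/13 → turn +1·90°
n=2: pose=(3,-8,S); sL=200/81, sR=8; mL=-748/81, mR=-548/81; mL+mR=-16 → advance -1; mR−mL=200/81 → turn +1·90°
n=3: pose=(3,-7,E); sL=5/2, sR=25/8; mL=-35/8, mR=-15/8; mL+mR=-25/4 → advance -1; mR−mL=5/2 → turn +1·90°
n=4: pose=(2,-7,N); sL=8, sR=200/73; mL=-492/73, mR=92/73; mL+mR=-400/73 → advance -1; mR−mL=8 → turn +1·90°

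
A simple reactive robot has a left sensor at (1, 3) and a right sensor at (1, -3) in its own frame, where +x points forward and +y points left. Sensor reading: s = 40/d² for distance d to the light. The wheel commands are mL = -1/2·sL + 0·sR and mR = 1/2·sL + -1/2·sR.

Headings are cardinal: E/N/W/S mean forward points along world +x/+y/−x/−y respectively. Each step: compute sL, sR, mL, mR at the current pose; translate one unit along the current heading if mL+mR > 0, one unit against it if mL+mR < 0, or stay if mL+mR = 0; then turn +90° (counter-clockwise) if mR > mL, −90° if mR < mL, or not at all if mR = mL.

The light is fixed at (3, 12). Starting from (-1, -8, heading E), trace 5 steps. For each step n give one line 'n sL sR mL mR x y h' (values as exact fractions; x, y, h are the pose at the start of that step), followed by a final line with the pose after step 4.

n=0: pose=(-1,-8,E); sL=20/149, sR=20/269; mL=-10/149, mR=1200/40081; mL+mR=-10/269 → advance -1; mR−mL=3890/40081 → turn +1·90°
n=1: pose=(-2,-8,N); sL=8/85, sR=8/73; mL=-4/85, mR=-48/6205; mL+mR=-4/73 → advance -1; mR−mL=244/6205 → turn +1·90°
n=2: pose=(-2,-9,W); sL=10/153, sR=1/9; mL=-5/153, mR=-7/306; mL+mR=-1/18 → advance -1; mR−mL=1/102 → turn +1·90°
n=3: pose=(-1,-9,S); sL=8/97, sR=40/533; mL=-4/97, mR=192/51701; mL+mR=-20/533 → advance -1; mR−mL=2324/51701 → turn +1·90°
n=4: pose=(-1,-8,E); sL=20/149, sR=20/269; mL=-10/149, mR=1200/40081; mL+mR=-10/269 → advance -1; mR−mL=3890/40081 → turn +1·90°

0 20/149 20/269 -10/149 1200/40081 -1 -8 E
1 8/85 8/73 -4/85 -48/6205 -2 -8 N
2 10/153 1/9 -5/153 -7/306 -2 -9 W
3 8/97 40/533 -4/97 192/51701 -1 -9 S
4 20/149 20/269 -10/149 1200/40081 -1 -8 E
final -2 -8 N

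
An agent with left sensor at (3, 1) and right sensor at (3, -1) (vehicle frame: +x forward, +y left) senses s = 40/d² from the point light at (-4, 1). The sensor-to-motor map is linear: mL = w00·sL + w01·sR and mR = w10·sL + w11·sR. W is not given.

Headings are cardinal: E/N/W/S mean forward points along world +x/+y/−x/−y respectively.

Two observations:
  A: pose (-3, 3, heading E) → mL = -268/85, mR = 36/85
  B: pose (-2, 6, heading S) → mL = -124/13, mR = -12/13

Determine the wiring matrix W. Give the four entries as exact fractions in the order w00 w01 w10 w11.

-1/2 -1 1 -1/2

obs A: pose=(-3,3,E) → sL=8/5, sR=40/17, mL=-268/85, mR=36/85
obs B: pose=(-2,6,S) → sL=40/13, sR=8, mL=-124/13, mR=-12/13
sensor matrix S = [[8/5, 40/17], [40/13, 8]]; det S = 6144/1105
solve [mL_A; mL_B] = S·[w00; w01] and [mR_A; mR_B] = S·[w10; w11]:
  w00 = -1/2, w01 = -1, w10 = 1, w11 = -1/2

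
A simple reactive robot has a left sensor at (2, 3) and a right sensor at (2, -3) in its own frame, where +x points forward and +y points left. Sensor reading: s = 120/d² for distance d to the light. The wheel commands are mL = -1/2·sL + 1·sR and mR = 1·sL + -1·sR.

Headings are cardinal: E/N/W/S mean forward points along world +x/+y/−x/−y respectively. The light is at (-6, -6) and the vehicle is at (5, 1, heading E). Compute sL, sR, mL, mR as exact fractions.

left sensor world pos  = (7, 4); dL² = 269
right sensor world pos = (7, -2); dR² = 185
sL = 120/269 = 120/269
sR = 120/185 = 24/37
mL = -1/2·sL + 1·sR = 4236/9953
mR = 1·sL + -1·sR = -2016/9953

120/269 24/37 4236/9953 -2016/9953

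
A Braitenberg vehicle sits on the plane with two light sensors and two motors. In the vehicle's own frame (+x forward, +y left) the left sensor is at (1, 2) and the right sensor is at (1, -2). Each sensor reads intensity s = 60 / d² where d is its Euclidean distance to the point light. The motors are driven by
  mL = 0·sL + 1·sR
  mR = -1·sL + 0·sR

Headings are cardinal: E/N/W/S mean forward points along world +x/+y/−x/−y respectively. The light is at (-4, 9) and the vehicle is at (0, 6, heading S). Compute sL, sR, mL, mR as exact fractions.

15/13 3 3 -15/13

left sensor world pos  = (2, 5); dL² = 52
right sensor world pos = (-2, 5); dR² = 20
sL = 60/52 = 15/13
sR = 60/20 = 3
mL = 0·sL + 1·sR = 3
mR = -1·sL + 0·sR = -15/13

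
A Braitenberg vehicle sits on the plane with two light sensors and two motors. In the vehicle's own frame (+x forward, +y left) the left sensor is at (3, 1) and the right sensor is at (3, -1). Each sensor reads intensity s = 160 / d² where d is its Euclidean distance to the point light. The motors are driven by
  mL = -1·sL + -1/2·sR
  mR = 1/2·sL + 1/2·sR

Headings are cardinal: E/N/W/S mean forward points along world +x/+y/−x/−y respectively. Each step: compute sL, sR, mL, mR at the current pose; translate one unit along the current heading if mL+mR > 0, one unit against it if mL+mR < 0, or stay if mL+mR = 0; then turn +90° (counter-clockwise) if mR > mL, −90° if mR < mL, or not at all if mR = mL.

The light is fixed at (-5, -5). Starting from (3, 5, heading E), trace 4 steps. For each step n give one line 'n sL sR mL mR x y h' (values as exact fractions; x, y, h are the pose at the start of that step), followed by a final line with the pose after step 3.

n=0: pose=(3,5,E); sL=80/121, sR=80/101; mL=-12920/12221, mR=8880/12221; mL+mR=-40/121 → advance -1; mR−mL=21800/12221 → turn +1·90°
n=1: pose=(2,5,N); sL=32/41, sR=160/233; mL=-10736/9553, mR=7008/9553; mL+mR=-16/41 → advance -1; mR−mL=17744/9553 → turn +1·90°
n=2: pose=(2,4,W); sL=2, sR=40/29; mL=-78/29, mR=49/29; mL+mR=-1 → advance -1; mR−mL=127/29 → turn +1·90°
n=3: pose=(3,4,S); sL=160/117, sR=32/17; mL=-4592/1989, mR=3232/1989; mL+mR=-80/117 → advance -1; mR−mL=2608/663 → turn +1·90°

0 80/121 80/101 -12920/12221 8880/12221 3 5 E
1 32/41 160/233 -10736/9553 7008/9553 2 5 N
2 2 40/29 -78/29 49/29 2 4 W
3 160/117 32/17 -4592/1989 3232/1989 3 4 S
final 3 5 E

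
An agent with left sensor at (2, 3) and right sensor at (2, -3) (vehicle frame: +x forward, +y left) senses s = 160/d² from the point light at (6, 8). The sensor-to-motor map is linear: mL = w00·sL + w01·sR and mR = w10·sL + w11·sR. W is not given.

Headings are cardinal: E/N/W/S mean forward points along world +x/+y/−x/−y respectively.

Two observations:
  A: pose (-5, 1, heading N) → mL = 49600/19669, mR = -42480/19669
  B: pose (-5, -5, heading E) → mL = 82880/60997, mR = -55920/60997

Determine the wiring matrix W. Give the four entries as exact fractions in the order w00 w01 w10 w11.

1 1 -1/2 -1

obs A: pose=(-5,1,N) → sL=160/221, sR=160/89, mL=49600/19669, mR=-42480/19669
obs B: pose=(-5,-5,E) → sL=160/181, sR=160/337, mL=82880/60997, mR=-55920/60997
sensor matrix S = [[160/221, 160/89], [160/181, 160/337]]; det S = -1494220800/1199749993
solve [mL_A; mL_B] = S·[w00; w01] and [mR_A; mR_B] = S·[w10; w11]:
  w00 = 1, w01 = 1, w10 = -1/2, w11 = -1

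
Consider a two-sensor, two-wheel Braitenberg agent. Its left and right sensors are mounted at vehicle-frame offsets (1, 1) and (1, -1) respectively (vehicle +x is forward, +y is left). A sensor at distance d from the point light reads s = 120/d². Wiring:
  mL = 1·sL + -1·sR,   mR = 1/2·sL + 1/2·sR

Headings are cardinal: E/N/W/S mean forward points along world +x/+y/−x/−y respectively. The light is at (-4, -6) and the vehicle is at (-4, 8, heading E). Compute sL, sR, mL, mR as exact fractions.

left sensor world pos  = (-3, 9); dL² = 226
right sensor world pos = (-3, 7); dR² = 170
sL = 120/226 = 60/113
sR = 120/170 = 12/17
mL = 1·sL + -1·sR = -336/1921
mR = 1/2·sL + 1/2·sR = 1188/1921

60/113 12/17 -336/1921 1188/1921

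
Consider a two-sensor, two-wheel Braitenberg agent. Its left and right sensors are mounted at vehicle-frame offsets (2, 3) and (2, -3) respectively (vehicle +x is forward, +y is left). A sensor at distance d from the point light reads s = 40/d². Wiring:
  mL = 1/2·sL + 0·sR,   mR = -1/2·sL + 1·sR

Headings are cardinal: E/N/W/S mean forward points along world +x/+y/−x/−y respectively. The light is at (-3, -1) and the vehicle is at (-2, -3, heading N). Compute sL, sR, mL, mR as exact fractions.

10 5/2 5 -5/2

left sensor world pos  = (-5, -1); dL² = 4
right sensor world pos = (1, -1); dR² = 16
sL = 40/4 = 10
sR = 40/16 = 5/2
mL = 1/2·sL + 0·sR = 5
mR = -1/2·sL + 1·sR = -5/2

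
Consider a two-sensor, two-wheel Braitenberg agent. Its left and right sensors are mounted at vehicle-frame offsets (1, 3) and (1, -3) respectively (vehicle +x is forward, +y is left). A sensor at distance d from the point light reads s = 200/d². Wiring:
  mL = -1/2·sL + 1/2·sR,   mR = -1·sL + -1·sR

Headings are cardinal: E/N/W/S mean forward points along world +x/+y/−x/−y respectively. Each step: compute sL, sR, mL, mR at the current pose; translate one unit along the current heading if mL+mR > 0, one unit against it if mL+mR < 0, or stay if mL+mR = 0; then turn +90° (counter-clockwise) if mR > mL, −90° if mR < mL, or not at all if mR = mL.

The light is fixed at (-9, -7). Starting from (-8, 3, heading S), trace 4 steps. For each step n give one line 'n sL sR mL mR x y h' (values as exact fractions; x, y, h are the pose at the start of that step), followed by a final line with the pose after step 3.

0 200/97 40/17 240/1649 -7280/1649 -8 3 S
1 25/8 50/49 -825/784 -1625/392 -8 4 W
2 40/29 200/169 -480/4901 -12560/4901 -7 4 N
3 100/89 100/29 3000/2581 -11800/2581 -7 3 E
final -8 3 S

n=0: pose=(-8,3,S); sL=200/97, sR=40/17; mL=240/1649, mR=-7280/1649; mL+mR=-7040/1649 → advance -1; mR−mL=-7520/1649 → turn -1·90°
n=1: pose=(-8,4,W); sL=25/8, sR=50/49; mL=-825/784, mR=-1625/392; mL+mR=-4075/784 → advance -1; mR−mL=-2425/784 → turn -1·90°
n=2: pose=(-7,4,N); sL=40/29, sR=200/169; mL=-480/4901, mR=-12560/4901; mL+mR=-13040/4901 → advance -1; mR−mL=-12080/4901 → turn -1·90°
n=3: pose=(-7,3,E); sL=100/89, sR=100/29; mL=3000/2581, mR=-11800/2581; mL+mR=-8800/2581 → advance -1; mR−mL=-14800/2581 → turn -1·90°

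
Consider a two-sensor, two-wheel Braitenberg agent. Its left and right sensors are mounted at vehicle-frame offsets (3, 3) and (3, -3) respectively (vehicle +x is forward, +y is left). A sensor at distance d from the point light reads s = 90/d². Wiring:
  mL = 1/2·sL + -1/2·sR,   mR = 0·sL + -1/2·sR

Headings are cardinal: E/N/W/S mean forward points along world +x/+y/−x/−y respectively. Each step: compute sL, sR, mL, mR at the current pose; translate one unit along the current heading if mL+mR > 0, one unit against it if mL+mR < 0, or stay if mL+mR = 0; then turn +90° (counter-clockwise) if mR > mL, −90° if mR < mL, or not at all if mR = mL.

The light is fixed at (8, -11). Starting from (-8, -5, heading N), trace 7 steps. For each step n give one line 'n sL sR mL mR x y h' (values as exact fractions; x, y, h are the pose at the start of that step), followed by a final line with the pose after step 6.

n=0: pose=(-8,-5,N); sL=45/221, sR=9/25; mL=-432/5525, mR=-9/50; mL+mR=-2853/11050 → advance -1; mR−mL=-45/442 → turn -1·90°
n=1: pose=(-8,-6,E); sL=90/233, sR=90/173; mL=-2700/40309, mR=-45/173; mL+mR=-13185/40309 → advance -1; mR−mL=-45/233 → turn -1·90°
n=2: pose=(-9,-6,S); sL=9/20, sR=45/202; mL=459/4040, mR=-45/404; mL+mR=9/4040 → advance +1; mR−mL=-9/40 → turn -1·90°
n=3: pose=(-9,-7,W); sL=90/401, sR=90/449; mL=2160/180049, mR=-45/449; mL+mR=-15885/180049 → advance -1; mR−mL=-45/401 → turn -1·90°
n=4: pose=(-8,-7,N); sL=9/41, sR=45/109; mL=-432/4469, mR=-45/218; mL+mR=-2709/8938 → advance -1; mR−mL=-9/82 → turn -1·90°
n=5: pose=(-8,-8,E); sL=18/41, sR=90/169; mL=-324/6929, mR=-45/169; mL+mR=-2169/6929 → advance -1; mR−mL=-9/41 → turn -1·90°
n=6: pose=(-9,-8,S); sL=45/98, sR=9/40; mL=459/3920, mR=-9/80; mL+mR=9/1960 → advance +1; mR−mL=-45/196 → turn -1·90°

0 45/221 9/25 -432/5525 -9/50 -8 -5 N
1 90/233 90/173 -2700/40309 -45/173 -8 -6 E
2 9/20 45/202 459/4040 -45/404 -9 -6 S
3 90/401 90/449 2160/180049 -45/449 -9 -7 W
4 9/41 45/109 -432/4469 -45/218 -8 -7 N
5 18/41 90/169 -324/6929 -45/169 -8 -8 E
6 45/98 9/40 459/3920 -9/80 -9 -8 S
final -9 -9 W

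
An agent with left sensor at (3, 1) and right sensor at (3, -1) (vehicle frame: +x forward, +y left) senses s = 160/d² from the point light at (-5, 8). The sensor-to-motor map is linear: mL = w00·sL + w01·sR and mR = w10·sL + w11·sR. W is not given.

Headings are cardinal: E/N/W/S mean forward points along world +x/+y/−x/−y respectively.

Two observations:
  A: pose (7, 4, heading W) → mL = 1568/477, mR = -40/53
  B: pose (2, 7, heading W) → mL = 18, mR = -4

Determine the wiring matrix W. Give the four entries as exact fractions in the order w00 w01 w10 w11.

obs A: pose=(7,4,W) → sL=80/53, sR=16/9, mL=1568/477, mR=-40/53
obs B: pose=(2,7,W) → sL=8, sR=10, mL=18, mR=-4
sensor matrix S = [[80/53, 16/9], [8, 10]]; det S = 416/477
solve [mL_A; mL_B] = S·[w00; w01] and [mR_A; mR_B] = S·[w10; w11]:
  w00 = 1, w01 = 1, w10 = -1/2, w11 = 0

1 1 -1/2 0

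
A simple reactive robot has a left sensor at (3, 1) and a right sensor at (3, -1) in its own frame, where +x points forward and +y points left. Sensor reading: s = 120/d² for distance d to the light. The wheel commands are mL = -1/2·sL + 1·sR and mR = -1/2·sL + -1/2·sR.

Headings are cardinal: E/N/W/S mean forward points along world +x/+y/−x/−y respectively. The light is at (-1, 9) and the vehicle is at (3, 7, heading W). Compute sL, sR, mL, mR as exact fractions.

left sensor world pos  = (0, 6); dL² = 10
right sensor world pos = (0, 8); dR² = 2
sL = 120/10 = 12
sR = 120/2 = 60
mL = -1/2·sL + 1·sR = 54
mR = -1/2·sL + -1/2·sR = -36

12 60 54 -36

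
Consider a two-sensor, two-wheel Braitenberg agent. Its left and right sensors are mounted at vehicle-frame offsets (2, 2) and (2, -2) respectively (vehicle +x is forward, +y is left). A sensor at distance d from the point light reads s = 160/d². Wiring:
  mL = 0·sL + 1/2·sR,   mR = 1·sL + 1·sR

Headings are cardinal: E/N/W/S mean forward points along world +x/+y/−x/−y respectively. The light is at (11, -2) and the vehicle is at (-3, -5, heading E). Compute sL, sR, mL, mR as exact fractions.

left sensor world pos  = (-1, -3); dL² = 145
right sensor world pos = (-1, -7); dR² = 169
sL = 160/145 = 32/29
sR = 160/169 = 160/169
mL = 0·sL + 1/2·sR = 80/169
mR = 1·sL + 1·sR = 10048/4901

32/29 160/169 80/169 10048/4901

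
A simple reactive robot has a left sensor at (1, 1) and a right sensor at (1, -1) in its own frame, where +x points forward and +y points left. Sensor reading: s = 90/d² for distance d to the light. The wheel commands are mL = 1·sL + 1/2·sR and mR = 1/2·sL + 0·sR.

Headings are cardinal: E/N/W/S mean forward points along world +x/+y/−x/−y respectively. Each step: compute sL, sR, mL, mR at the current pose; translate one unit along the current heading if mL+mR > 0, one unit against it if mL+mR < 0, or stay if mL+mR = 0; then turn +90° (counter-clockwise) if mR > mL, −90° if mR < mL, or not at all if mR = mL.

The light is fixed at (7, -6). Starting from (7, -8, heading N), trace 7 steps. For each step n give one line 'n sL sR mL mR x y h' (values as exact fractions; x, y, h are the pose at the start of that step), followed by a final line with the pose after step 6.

n=0: pose=(7,-8,N); sL=45, sR=45; mL=135/2, mR=45/2; mL+mR=90 → advance +1; mR−mL=-45 → turn -1·90°
n=1: pose=(7,-7,E); sL=90, sR=18; mL=99, mR=45; mL+mR=144 → advance +1; mR−mL=-54 → turn -1·90°
n=2: pose=(8,-7,S); sL=45/4, sR=45/2; mL=45/2, mR=45/8; mL+mR=225/8 → advance +1; mR−mL=-135/8 → turn -1·90°
n=3: pose=(8,-8,W); sL=10, sR=90; mL=55, mR=5; mL+mR=60 → advance +1; mR−mL=-50 → turn -1·90°
n=4: pose=(7,-8,N); sL=45, sR=45; mL=135/2, mR=45/2; mL+mR=90 → advance +1; mR−mL=-45 → turn -1·90°
n=5: pose=(7,-7,E); sL=90, sR=18; mL=99, mR=45; mL+mR=144 → advance +1; mR−mL=-54 → turn -1·90°
n=6: pose=(8,-7,S); sL=45/4, sR=45/2; mL=45/2, mR=45/8; mL+mR=225/8 → advance +1; mR−mL=-135/8 → turn -1·90°

0 45 45 135/2 45/2 7 -8 N
1 90 18 99 45 7 -7 E
2 45/4 45/2 45/2 45/8 8 -7 S
3 10 90 55 5 8 -8 W
4 45 45 135/2 45/2 7 -8 N
5 90 18 99 45 7 -7 E
6 45/4 45/2 45/2 45/8 8 -7 S
final 8 -8 W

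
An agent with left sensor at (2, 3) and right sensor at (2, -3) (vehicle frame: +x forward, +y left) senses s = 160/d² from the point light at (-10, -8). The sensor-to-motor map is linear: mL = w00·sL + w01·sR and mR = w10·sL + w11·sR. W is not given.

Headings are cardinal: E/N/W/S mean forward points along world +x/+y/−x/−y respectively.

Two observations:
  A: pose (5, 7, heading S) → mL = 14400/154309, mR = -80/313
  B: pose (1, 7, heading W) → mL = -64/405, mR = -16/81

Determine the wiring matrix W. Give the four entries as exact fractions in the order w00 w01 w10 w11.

-1/2 1/2 0 -1/2

obs A: pose=(5,7,S) → sL=160/493, sR=160/313, mL=14400/154309, mR=-80/313
obs B: pose=(1,7,W) → sL=32/45, sR=32/81, mL=-64/405, mR=-16/81
sensor matrix S = [[160/493, 160/313], [32/45, 32/81]]; det S = -2940928/12499029
solve [mL_A; mL_B] = S·[w00; w01] and [mR_A; mR_B] = S·[w10; w11]:
  w00 = -1/2, w01 = 1/2, w10 = 0, w11 = -1/2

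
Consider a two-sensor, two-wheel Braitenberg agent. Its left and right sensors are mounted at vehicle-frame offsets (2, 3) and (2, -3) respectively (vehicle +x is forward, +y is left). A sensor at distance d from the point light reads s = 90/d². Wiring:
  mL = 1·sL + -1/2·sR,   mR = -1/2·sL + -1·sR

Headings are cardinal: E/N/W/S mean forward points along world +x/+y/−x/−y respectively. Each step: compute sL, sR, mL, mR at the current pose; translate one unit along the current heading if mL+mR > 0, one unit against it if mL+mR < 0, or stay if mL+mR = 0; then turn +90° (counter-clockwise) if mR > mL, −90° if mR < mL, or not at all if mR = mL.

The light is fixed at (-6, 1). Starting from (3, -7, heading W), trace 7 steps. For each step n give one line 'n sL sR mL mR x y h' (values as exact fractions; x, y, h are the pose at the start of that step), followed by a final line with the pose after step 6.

0 9/17 45/37 -99/1258 -1863/1258 3 -7 W
1 18/17 18/41 585/697 -675/697 4 -7 N
2 1/2 5/16 11/32 -9/16 4 -8 E
3 18/53 90/157 441/8321 -6183/8321 3 -8 S
4 9/17 45/37 -99/1258 -1863/1258 3 -7 W
5 18/17 18/41 585/697 -675/697 4 -7 N
6 1/2 5/16 11/32 -9/16 4 -8 E
final 3 -8 S

n=0: pose=(3,-7,W); sL=9/17, sR=45/37; mL=-99/1258, mR=-1863/1258; mL+mR=-981/629 → advance -1; mR−mL=-882/629 → turn -1·90°
n=1: pose=(4,-7,N); sL=18/17, sR=18/41; mL=585/697, mR=-675/697; mL+mR=-90/697 → advance -1; mR−mL=-1260/697 → turn -1·90°
n=2: pose=(4,-8,E); sL=1/2, sR=5/16; mL=11/32, mR=-9/16; mL+mR=-7/32 → advance -1; mR−mL=-29/32 → turn -1·90°
n=3: pose=(3,-8,S); sL=18/53, sR=90/157; mL=441/8321, mR=-6183/8321; mL+mR=-5742/8321 → advance -1; mR−mL=-6624/8321 → turn -1·90°
n=4: pose=(3,-7,W); sL=9/17, sR=45/37; mL=-99/1258, mR=-1863/1258; mL+mR=-981/629 → advance -1; mR−mL=-882/629 → turn -1·90°
n=5: pose=(4,-7,N); sL=18/17, sR=18/41; mL=585/697, mR=-675/697; mL+mR=-90/697 → advance -1; mR−mL=-1260/697 → turn -1·90°
n=6: pose=(4,-8,E); sL=1/2, sR=5/16; mL=11/32, mR=-9/16; mL+mR=-7/32 → advance -1; mR−mL=-29/32 → turn -1·90°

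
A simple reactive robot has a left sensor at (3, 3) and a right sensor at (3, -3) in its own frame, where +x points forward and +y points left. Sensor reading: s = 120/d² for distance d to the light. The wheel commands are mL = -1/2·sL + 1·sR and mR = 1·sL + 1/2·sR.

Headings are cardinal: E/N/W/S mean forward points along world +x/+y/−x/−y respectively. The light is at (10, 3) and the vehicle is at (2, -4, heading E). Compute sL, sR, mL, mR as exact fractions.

120/41 24/25 -516/1025 3492/1025

left sensor world pos  = (5, -1); dL² = 41
right sensor world pos = (5, -7); dR² = 125
sL = 120/41 = 120/41
sR = 120/125 = 24/25
mL = -1/2·sL + 1·sR = -516/1025
mR = 1·sL + 1/2·sR = 3492/1025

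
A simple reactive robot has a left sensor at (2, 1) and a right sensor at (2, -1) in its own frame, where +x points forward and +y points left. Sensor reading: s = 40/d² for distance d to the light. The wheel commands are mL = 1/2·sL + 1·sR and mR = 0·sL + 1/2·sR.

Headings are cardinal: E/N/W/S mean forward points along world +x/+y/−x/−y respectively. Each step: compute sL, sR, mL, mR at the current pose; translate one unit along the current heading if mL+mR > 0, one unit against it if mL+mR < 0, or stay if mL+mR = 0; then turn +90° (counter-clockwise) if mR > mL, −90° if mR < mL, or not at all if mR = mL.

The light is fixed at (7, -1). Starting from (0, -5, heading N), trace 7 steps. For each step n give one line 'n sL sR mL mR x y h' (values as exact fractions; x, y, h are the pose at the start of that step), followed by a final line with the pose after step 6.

0 10/17 1 22/17 1/2 0 -5 N
1 40/29 40/41 1980/1189 20/41 0 -4 E
2 4/5 20/37 174/185 10/37 1 -4 S
3 40/89 40/73 5020/6497 20/73 1 -5 W
4 10/17 1 22/17 1/2 0 -5 N
5 40/29 40/41 1980/1189 20/41 0 -4 E
6 4/5 20/37 174/185 10/37 1 -4 S
final 1 -5 W

n=0: pose=(0,-5,N); sL=10/17, sR=1; mL=22/17, mR=1/2; mL+mR=61/34 → advance +1; mR−mL=-27/34 → turn -1·90°
n=1: pose=(0,-4,E); sL=40/29, sR=40/41; mL=1980/1189, mR=20/41; mL+mR=2560/1189 → advance +1; mR−mL=-1400/1189 → turn -1·90°
n=2: pose=(1,-4,S); sL=4/5, sR=20/37; mL=174/185, mR=10/37; mL+mR=224/185 → advance +1; mR−mL=-124/185 → turn -1·90°
n=3: pose=(1,-5,W); sL=40/89, sR=40/73; mL=5020/6497, mR=20/73; mL+mR=6800/6497 → advance +1; mR−mL=-3240/6497 → turn -1·90°
n=4: pose=(0,-5,N); sL=10/17, sR=1; mL=22/17, mR=1/2; mL+mR=61/34 → advance +1; mR−mL=-27/34 → turn -1·90°
n=5: pose=(0,-4,E); sL=40/29, sR=40/41; mL=1980/1189, mR=20/41; mL+mR=2560/1189 → advance +1; mR−mL=-1400/1189 → turn -1·90°
n=6: pose=(1,-4,S); sL=4/5, sR=20/37; mL=174/185, mR=10/37; mL+mR=224/185 → advance +1; mR−mL=-124/185 → turn -1·90°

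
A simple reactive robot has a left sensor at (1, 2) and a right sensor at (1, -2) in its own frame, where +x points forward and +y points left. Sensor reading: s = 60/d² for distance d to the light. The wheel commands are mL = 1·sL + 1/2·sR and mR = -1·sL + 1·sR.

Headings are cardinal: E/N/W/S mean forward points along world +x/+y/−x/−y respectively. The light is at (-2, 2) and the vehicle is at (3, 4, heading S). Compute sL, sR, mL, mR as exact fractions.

left sensor world pos  = (5, 3); dL² = 50
right sensor world pos = (1, 3); dR² = 10
sL = 60/50 = 6/5
sR = 60/10 = 6
mL = 1·sL + 1/2·sR = 21/5
mR = -1·sL + 1·sR = 24/5

6/5 6 21/5 24/5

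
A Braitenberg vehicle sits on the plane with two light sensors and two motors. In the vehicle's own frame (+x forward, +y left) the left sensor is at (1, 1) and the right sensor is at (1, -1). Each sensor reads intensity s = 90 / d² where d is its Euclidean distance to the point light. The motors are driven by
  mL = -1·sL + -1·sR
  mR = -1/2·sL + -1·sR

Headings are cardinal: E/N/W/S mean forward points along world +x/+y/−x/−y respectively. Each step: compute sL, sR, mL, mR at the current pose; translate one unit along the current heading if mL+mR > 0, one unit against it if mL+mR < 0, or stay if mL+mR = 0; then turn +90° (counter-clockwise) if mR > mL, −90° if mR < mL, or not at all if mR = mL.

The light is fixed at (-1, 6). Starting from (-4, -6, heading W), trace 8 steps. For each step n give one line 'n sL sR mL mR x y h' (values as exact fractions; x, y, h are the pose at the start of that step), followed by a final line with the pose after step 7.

0 18/37 90/137 -5796/5069 -4563/5069 -4 -6 W
1 9/17 45/89 -1566/1513 -2331/3026 -3 -6 S
2 90/101 18/29 -4428/2929 -3123/2929 -3 -5 E
3 45/58 45/52 -2475/1508 -945/754 -4 -5 N
4 18/37 90/137 -5796/5069 -4563/5069 -4 -6 W
5 9/17 45/89 -1566/1513 -2331/3026 -3 -6 S
6 90/101 18/29 -4428/2929 -3123/2929 -3 -5 E
7 45/58 45/52 -2475/1508 -945/754 -4 -5 N
final -4 -6 W

n=0: pose=(-4,-6,W); sL=18/37, sR=90/137; mL=-5796/5069, mR=-4563/5069; mL+mR=-10359/5069 → advance -1; mR−mL=9/37 → turn +1·90°
n=1: pose=(-3,-6,S); sL=9/17, sR=45/89; mL=-1566/1513, mR=-2331/3026; mL+mR=-5463/3026 → advance -1; mR−mL=9/34 → turn +1·90°
n=2: pose=(-3,-5,E); sL=90/101, sR=18/29; mL=-4428/2929, mR=-3123/2929; mL+mR=-7551/2929 → advance -1; mR−mL=45/101 → turn +1·90°
n=3: pose=(-4,-5,N); sL=45/58, sR=45/52; mL=-2475/1508, mR=-945/754; mL+mR=-4365/1508 → advance -1; mR−mL=45/116 → turn +1·90°
n=4: pose=(-4,-6,W); sL=18/37, sR=90/137; mL=-5796/5069, mR=-4563/5069; mL+mR=-10359/5069 → advance -1; mR−mL=9/37 → turn +1·90°
n=5: pose=(-3,-6,S); sL=9/17, sR=45/89; mL=-1566/1513, mR=-2331/3026; mL+mR=-5463/3026 → advance -1; mR−mL=9/34 → turn +1·90°
n=6: pose=(-3,-5,E); sL=90/101, sR=18/29; mL=-4428/2929, mR=-3123/2929; mL+mR=-7551/2929 → advance -1; mR−mL=45/101 → turn +1·90°
n=7: pose=(-4,-5,N); sL=45/58, sR=45/52; mL=-2475/1508, mR=-945/754; mL+mR=-4365/1508 → advance -1; mR−mL=45/116 → turn +1·90°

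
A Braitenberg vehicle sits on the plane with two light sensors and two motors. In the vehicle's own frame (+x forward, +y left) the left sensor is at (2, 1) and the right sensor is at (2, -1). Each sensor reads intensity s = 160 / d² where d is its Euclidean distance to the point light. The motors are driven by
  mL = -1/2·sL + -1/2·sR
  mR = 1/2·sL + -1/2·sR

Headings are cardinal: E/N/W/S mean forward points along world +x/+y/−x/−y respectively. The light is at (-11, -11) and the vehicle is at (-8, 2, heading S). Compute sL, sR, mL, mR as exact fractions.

160/137 32/25 -4192/3425 -192/3425

left sensor world pos  = (-7, 0); dL² = 137
right sensor world pos = (-9, 0); dR² = 125
sL = 160/137 = 160/137
sR = 160/125 = 32/25
mL = -1/2·sL + -1/2·sR = -4192/3425
mR = 1/2·sL + -1/2·sR = -192/3425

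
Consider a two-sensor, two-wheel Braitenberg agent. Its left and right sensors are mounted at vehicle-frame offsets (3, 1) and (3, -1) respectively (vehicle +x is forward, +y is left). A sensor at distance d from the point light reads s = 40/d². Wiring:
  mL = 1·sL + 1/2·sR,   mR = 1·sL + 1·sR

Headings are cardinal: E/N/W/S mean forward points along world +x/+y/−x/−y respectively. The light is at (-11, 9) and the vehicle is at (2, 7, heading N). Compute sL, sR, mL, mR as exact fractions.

8/29 40/197 2156/5713 2736/5713

left sensor world pos  = (1, 10); dL² = 145
right sensor world pos = (3, 10); dR² = 197
sL = 40/145 = 8/29
sR = 40/197 = 40/197
mL = 1·sL + 1/2·sR = 2156/5713
mR = 1·sL + 1·sR = 2736/5713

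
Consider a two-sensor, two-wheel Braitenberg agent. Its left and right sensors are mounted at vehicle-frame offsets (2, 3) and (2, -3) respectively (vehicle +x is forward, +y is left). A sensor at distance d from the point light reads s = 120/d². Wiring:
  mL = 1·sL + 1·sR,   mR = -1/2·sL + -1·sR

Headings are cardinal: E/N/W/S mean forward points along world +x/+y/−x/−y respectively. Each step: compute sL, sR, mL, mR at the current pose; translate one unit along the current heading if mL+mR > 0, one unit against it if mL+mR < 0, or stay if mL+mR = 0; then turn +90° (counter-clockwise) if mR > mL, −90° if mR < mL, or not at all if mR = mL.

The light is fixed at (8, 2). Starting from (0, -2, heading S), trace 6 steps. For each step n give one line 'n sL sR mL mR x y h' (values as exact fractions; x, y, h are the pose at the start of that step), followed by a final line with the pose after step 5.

n=0: pose=(0,-2,S); sL=120/61, sR=120/157; mL=26160/9577, mR=-16740/9577; mL+mR=60/61 → advance +1; mR−mL=-42900/9577 → turn -1·90°
n=1: pose=(0,-3,W); sL=30/41, sR=15/13; mL=1005/533, mR=-810/533; mL+mR=15/41 → advance +1; mR−mL=-1815/533 → turn -1·90°
n=2: pose=(-1,-3,N); sL=40/51, sR=8/3; mL=176/51, mR=-52/17; mL+mR=20/51 → advance +1; mR−mL=-332/51 → turn -1·90°
n=3: pose=(-1,-2,E); sL=12/5, sR=60/49; mL=888/245, mR=-594/245; mL+mR=6/5 → advance +1; mR−mL=-1482/245 → turn -1·90°
n=4: pose=(0,-2,S); sL=120/61, sR=120/157; mL=26160/9577, mR=-16740/9577; mL+mR=60/61 → advance +1; mR−mL=-42900/9577 → turn -1·90°
n=5: pose=(0,-3,W); sL=30/41, sR=15/13; mL=1005/533, mR=-810/533; mL+mR=15/41 → advance +1; mR−mL=-1815/533 → turn -1·90°

0 120/61 120/157 26160/9577 -16740/9577 0 -2 S
1 30/41 15/13 1005/533 -810/533 0 -3 W
2 40/51 8/3 176/51 -52/17 -1 -3 N
3 12/5 60/49 888/245 -594/245 -1 -2 E
4 120/61 120/157 26160/9577 -16740/9577 0 -2 S
5 30/41 15/13 1005/533 -810/533 0 -3 W
final -1 -3 N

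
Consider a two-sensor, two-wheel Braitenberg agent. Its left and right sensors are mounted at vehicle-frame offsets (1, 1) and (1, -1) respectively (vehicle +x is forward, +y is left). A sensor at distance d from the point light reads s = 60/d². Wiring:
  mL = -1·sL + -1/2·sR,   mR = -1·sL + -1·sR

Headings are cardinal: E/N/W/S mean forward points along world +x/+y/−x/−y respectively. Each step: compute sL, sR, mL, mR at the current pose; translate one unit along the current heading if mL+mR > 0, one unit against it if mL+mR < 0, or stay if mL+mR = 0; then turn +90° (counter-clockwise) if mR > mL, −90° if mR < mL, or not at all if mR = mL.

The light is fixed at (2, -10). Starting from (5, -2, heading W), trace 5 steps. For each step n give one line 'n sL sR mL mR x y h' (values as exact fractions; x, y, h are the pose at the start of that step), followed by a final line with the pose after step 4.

n=0: pose=(5,-2,W); sL=60/53, sR=12/17; mL=-1338/901, mR=-1656/901; mL+mR=-2994/901 → advance -1; mR−mL=-6/17 → turn -1·90°
n=1: pose=(6,-2,N); sL=2/3, sR=30/53; mL=-151/159, mR=-196/159; mL+mR=-347/159 → advance -1; mR−mL=-15/53 → turn -1·90°
n=2: pose=(6,-3,E); sL=60/89, sR=60/61; mL=-6330/5429, mR=-9000/5429; mL+mR=-15330/5429 → advance -1; mR−mL=-30/61 → turn -1·90°
n=3: pose=(5,-3,S); sL=15/13, sR=3/2; mL=-99/52, mR=-69/26; mL+mR=-237/52 → advance -1; mR−mL=-3/4 → turn -1·90°
n=4: pose=(5,-2,W); sL=60/53, sR=12/17; mL=-1338/901, mR=-1656/901; mL+mR=-2994/901 → advance -1; mR−mL=-6/17 → turn -1·90°

0 60/53 12/17 -1338/901 -1656/901 5 -2 W
1 2/3 30/53 -151/159 -196/159 6 -2 N
2 60/89 60/61 -6330/5429 -9000/5429 6 -3 E
3 15/13 3/2 -99/52 -69/26 5 -3 S
4 60/53 12/17 -1338/901 -1656/901 5 -2 W
final 6 -2 N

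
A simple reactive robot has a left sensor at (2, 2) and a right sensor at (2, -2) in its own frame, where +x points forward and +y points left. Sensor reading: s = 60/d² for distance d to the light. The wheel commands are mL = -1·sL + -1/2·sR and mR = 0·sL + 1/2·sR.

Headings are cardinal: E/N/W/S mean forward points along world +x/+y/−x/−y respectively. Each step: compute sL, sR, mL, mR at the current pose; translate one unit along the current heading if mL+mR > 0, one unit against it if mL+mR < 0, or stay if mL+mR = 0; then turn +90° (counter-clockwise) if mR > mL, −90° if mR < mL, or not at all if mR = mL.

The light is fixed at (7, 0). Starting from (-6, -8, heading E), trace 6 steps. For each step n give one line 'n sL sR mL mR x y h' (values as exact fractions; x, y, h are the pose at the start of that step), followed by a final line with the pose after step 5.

0 60/157 60/221 -17970/34697 30/221 -6 -8 E
1 15/73 1/3 -163/438 1/6 -7 -8 N
2 60/377 12/61 -5922/22997 6/61 -7 -9 W
3 30/121 30/173 -7005/20933 15/173 -6 -9 S
4 60/157 60/221 -17970/34697 30/221 -6 -8 E
5 15/73 1/3 -163/438 1/6 -7 -8 N
final -7 -9 W

n=0: pose=(-6,-8,E); sL=60/157, sR=60/221; mL=-17970/34697, mR=30/221; mL+mR=-60/157 → advance -1; mR−mL=22680/34697 → turn +1·90°
n=1: pose=(-7,-8,N); sL=15/73, sR=1/3; mL=-163/438, mR=1/6; mL+mR=-15/73 → advance -1; mR−mL=118/219 → turn +1·90°
n=2: pose=(-7,-9,W); sL=60/377, sR=12/61; mL=-5922/22997, mR=6/61; mL+mR=-60/377 → advance -1; mR−mL=8184/22997 → turn +1·90°
n=3: pose=(-6,-9,S); sL=30/121, sR=30/173; mL=-7005/20933, mR=15/173; mL+mR=-30/121 → advance -1; mR−mL=8820/20933 → turn +1·90°
n=4: pose=(-6,-8,E); sL=60/157, sR=60/221; mL=-17970/34697, mR=30/221; mL+mR=-60/157 → advance -1; mR−mL=22680/34697 → turn +1·90°
n=5: pose=(-7,-8,N); sL=15/73, sR=1/3; mL=-163/438, mR=1/6; mL+mR=-15/73 → advance -1; mR−mL=118/219 → turn +1·90°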